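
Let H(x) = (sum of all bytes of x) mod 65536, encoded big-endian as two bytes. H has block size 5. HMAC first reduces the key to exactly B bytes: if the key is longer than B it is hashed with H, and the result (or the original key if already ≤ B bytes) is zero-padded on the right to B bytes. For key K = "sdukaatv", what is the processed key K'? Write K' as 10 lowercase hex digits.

|K| = 8 > B = 5, so first hash the key.
H(K): sum = 115+100+117+107+97+97+116+118 = 867 → 03 63.
Zero-pad H(K) = 03 63 to 5 bytes: K' = 03 63 00 00 00.

0363000000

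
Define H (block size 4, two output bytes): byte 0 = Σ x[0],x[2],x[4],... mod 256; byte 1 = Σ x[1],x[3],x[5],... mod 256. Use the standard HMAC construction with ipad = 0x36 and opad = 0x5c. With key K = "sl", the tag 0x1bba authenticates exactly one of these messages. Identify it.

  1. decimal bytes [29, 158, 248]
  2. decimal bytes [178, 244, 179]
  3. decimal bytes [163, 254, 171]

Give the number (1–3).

1

Key "sl" = 73 6c is 2 bytes ≤ B = 4; zero-pad to 4 bytes: K' = 73 6c 00 00.
K' ⊕ ipad = 45 5a 36 36; K' ⊕ opad = 2f 30 5c 5c.
m1: inner = H(45 5a 36 36 1d 9e f8) = 90 2e; tag = H(2f 30 5c 5c 90 2e) = 1bba ← matches
m2: inner = H(45 5a 36 36 b2 f4 b3) = e0 84; tag = H(2f 30 5c 5c e0 84) = 6b10
m3: inner = H(45 5a 36 36 a3 fe ab) = c9 8e; tag = H(2f 30 5c 5c c9 8e) = 541a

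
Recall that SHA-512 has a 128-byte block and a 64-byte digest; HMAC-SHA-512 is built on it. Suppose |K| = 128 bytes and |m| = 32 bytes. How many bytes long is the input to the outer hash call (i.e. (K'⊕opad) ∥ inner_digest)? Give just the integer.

192

Key is 128 ≤ 128 bytes, zero-padded: |K'| = 128.
Outer input = (K'⊕opad) ∥ H(inner) → 128 + 64 = 192 bytes.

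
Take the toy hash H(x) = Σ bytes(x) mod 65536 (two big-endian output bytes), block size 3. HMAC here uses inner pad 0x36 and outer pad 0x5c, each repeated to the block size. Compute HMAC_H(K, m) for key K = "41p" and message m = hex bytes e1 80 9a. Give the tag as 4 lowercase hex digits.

014d

Key "41p" = 34 31 70 is exactly B = 3 bytes: K' = 34 31 70.
K' ⊕ ipad = 02 07 46.  K' ⊕ opad = 68 6d 2c.
Inner input = (K'⊕ipad) ∥ m = 02 07 46 ∥ e1 80 9a.
Inner hash: sum = 2+7+70+225+128+154 = 586 → 02 4a.
Outer input = (K'⊕opad) ∥ inner = 68 6d 2c ∥ 02 4a.
Outer hash (tag): sum = 104+109+44+2+74 = 333 → 01 4d.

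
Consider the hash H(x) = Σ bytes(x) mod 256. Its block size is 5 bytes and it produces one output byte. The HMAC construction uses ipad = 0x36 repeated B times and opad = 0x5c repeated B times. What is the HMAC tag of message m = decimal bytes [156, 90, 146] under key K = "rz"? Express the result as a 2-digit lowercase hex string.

Key "rz" = 72 7a is 2 bytes ≤ B = 5; zero-pad to 5 bytes: K' = 72 7a 00 00 00.
K' ⊕ ipad = 44 4c 36 36 36.  K' ⊕ opad = 2e 26 5c 5c 5c.
Inner input = (K'⊕ipad) ∥ m = 44 4c 36 36 36 ∥ 9c 5a 92.
Inner hash: sum = 68+76+54+54+54+156+90+146 = 698; mod 256 = 186 → ba.
Outer input = (K'⊕opad) ∥ inner = 2e 26 5c 5c 5c ∥ ba.
Outer hash (tag): sum = 46+38+92+92+92+186 = 546; mod 256 = 34 → 22.

22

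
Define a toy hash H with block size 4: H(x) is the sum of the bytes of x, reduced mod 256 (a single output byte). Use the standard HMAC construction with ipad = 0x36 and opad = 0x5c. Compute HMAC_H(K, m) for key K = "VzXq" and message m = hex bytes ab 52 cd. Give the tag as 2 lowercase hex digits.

Key "VzXq" = 56 7a 58 71 is exactly B = 4 bytes: K' = 56 7a 58 71.
K' ⊕ ipad = 60 4c 6e 47.  K' ⊕ opad = 0a 26 04 2d.
Inner input = (K'⊕ipad) ∥ m = 60 4c 6e 47 ∥ ab 52 cd.
Inner hash: sum = 96+76+110+71+171+82+205 = 811; mod 256 = 43 → 2b.
Outer input = (K'⊕opad) ∥ inner = 0a 26 04 2d ∥ 2b.
Outer hash (tag): sum = 10+38+4+45+43 = 140 → 8c.

8c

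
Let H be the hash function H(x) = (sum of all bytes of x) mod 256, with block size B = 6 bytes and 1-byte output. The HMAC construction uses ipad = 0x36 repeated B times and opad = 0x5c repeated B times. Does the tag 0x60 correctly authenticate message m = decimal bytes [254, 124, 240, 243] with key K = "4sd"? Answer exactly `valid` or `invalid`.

Key "4sd" = 34 73 64 is 3 bytes ≤ B = 6; zero-pad to 6 bytes: K' = 34 73 64 00 00 00.
K' ⊕ ipad = 02 45 52 36 36 36; K' ⊕ opad = 68 2f 38 5c 5c 5c.
Inner hash: sum = 2+69+82+54+54+54+254+124+240+243 = 1176; mod 256 = 152 → 98.
Outer hash (recomputed tag): sum = 104+47+56+92+92+92+152 = 635; mod 256 = 123 → 7b.
Recomputed tag = 7b; claimed = 60 → mismatch.

invalid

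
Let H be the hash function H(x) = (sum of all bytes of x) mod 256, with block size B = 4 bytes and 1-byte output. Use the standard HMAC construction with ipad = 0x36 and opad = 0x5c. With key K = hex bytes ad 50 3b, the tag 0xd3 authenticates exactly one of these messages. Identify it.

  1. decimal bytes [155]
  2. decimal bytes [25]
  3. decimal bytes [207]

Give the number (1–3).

Key hex bytes ad 50 3b is 3 bytes ≤ B = 4; zero-pad to 4 bytes: K' = ad 50 3b 00.
K' ⊕ ipad = 9b 66 0d 36; K' ⊕ opad = f1 0c 67 5c.
m1: inner = H(9b 66 0d 36 9b) = df; tag = H(f1 0c 67 5c df) = 9f
m2: inner = H(9b 66 0d 36 19) = 5d; tag = H(f1 0c 67 5c 5d) = 1d
m3: inner = H(9b 66 0d 36 cf) = 13; tag = H(f1 0c 67 5c 13) = d3 ← matches

3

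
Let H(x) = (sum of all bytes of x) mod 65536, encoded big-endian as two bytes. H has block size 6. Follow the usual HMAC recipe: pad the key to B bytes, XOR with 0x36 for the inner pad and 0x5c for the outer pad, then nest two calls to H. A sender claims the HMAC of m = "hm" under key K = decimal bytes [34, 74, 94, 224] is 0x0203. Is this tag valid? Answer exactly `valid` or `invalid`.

Key decimal bytes [34, 74, 94, 224] = 22 4a 5e e0 is 4 bytes ≤ B = 6; zero-pad to 6 bytes: K' = 22 4a 5e e0 00 00.
K' ⊕ ipad = 14 7c 68 d6 36 36; K' ⊕ opad = 7e 16 02 bc 5c 5c.
Inner hash: sum = 20+124+104+214+54+54+104+109 = 783 → 03 0f.
Outer hash (recomputed tag): sum = 126+22+2+188+92+92+3+15 = 540 → 02 1c.
Recomputed tag = 021c; claimed = 0203 → mismatch.

invalid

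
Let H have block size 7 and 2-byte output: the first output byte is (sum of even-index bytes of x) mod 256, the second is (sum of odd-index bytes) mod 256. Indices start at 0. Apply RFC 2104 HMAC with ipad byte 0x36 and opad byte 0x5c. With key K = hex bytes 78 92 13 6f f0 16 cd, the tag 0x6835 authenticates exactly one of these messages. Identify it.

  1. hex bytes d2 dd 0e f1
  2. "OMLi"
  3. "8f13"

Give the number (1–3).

Key hex bytes 78 92 13 6f f0 16 cd is exactly B = 7 bytes: K' = 78 92 13 6f f0 16 cd.
K' ⊕ ipad = 4e a4 25 59 c6 20 fb; K' ⊕ opad = 24 ce 4f 33 ac 4a 91.
m1: inner = H(4e a4 25 59 c6 20 fb d2 dd 0e f1) = 02 fd; tag = H(24 ce 4f 33 ac 4a 91 02 fd) = ad4d
m2: inner = H(4e a4 25 59 c6 20 fb 4f 4d 4c 69) = ea b8; tag = H(24 ce 4f 33 ac 4a 91 ea b8) = 6835 ← matches
m3: inner = H(4e a4 25 59 c6 20 fb 38 66 31 33) = cd 86; tag = H(24 ce 4f 33 ac 4a 91 cd 86) = 3618

2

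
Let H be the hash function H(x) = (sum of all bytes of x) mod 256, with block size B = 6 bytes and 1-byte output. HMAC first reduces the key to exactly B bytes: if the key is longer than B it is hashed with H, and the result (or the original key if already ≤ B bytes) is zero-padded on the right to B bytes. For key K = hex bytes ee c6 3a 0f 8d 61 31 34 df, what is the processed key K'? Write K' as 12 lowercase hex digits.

|K| = 9 > B = 6, so first hash the key.
H(K): sum = 238+198+58+15+141+97+49+52+223 = 1071; mod 256 = 47 → 2f.
Zero-pad H(K) = 2f to 6 bytes: K' = 2f 00 00 00 00 00.

2f0000000000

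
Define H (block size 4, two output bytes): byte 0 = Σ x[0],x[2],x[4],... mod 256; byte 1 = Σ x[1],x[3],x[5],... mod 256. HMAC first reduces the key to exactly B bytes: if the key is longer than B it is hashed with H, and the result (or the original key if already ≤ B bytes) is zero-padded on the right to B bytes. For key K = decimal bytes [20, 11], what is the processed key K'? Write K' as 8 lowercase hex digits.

Key decimal bytes [20, 11] = 14 0b is 2 bytes ≤ B = 4; zero-pad to 4 bytes: K' = 14 0b 00 00.

140b0000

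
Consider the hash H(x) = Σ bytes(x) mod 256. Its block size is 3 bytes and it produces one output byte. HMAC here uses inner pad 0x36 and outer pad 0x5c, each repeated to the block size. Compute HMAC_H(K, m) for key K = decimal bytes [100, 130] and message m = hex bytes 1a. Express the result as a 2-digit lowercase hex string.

Key decimal bytes [100, 130] = 64 82 is 2 bytes ≤ B = 3; zero-pad to 3 bytes: K' = 64 82 00.
K' ⊕ ipad = 52 b4 36.  K' ⊕ opad = 38 de 5c.
Inner input = (K'⊕ipad) ∥ m = 52 b4 36 ∥ 1a.
Inner hash: sum = 82+180+54+26 = 342; mod 256 = 86 → 56.
Outer input = (K'⊕opad) ∥ inner = 38 de 5c ∥ 56.
Outer hash (tag): sum = 56+222+92+86 = 456; mod 256 = 200 → c8.

c8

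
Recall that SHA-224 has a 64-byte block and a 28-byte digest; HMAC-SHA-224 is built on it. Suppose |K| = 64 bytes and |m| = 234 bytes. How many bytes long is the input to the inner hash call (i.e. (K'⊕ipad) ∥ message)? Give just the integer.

298

Key is 64 ≤ 64 bytes, zero-padded: |K'| = 64.
Inner input = (K'⊕ipad) ∥ m → 64 + 234 = 298 bytes.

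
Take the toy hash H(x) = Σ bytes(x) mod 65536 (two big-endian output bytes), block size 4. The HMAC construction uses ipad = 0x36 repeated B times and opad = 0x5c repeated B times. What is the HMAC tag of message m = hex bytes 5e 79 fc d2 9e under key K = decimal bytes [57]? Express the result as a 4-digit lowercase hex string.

0270

Key decimal bytes [57] = 39 is 1 byte ≤ B = 4; zero-pad to 4 bytes: K' = 39 00 00 00.
K' ⊕ ipad = 0f 36 36 36.  K' ⊕ opad = 65 5c 5c 5c.
Inner input = (K'⊕ipad) ∥ m = 0f 36 36 36 ∥ 5e 79 fc d2 9e.
Inner hash: sum = 15+54+54+54+94+121+252+210+158 = 1012 → 03 f4.
Outer input = (K'⊕opad) ∥ inner = 65 5c 5c 5c ∥ 03 f4.
Outer hash (tag): sum = 101+92+92+92+3+244 = 624 → 02 70.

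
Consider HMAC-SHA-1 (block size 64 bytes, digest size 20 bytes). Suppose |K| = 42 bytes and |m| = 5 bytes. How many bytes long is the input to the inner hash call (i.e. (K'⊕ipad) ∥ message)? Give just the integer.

69

Key is 42 ≤ 64 bytes, zero-padded: |K'| = 64.
Inner input = (K'⊕ipad) ∥ m → 64 + 5 = 69 bytes.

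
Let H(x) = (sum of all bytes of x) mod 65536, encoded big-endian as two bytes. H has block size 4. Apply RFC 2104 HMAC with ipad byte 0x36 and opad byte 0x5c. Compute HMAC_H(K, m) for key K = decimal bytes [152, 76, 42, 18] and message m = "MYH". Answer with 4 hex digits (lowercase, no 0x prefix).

Key decimal bytes [152, 76, 42, 18] = 98 4c 2a 12 is exactly B = 4 bytes: K' = 98 4c 2a 12.
K' ⊕ ipad = ae 7a 1c 24.  K' ⊕ opad = c4 10 76 4e.
Inner input = (K'⊕ipad) ∥ m = ae 7a 1c 24 ∥ 4d 59 48.
Inner hash: sum = 174+122+28+36+77+89+72 = 598 → 02 56.
Outer input = (K'⊕opad) ∥ inner = c4 10 76 4e ∥ 02 56.
Outer hash (tag): sum = 196+16+118+78+2+86 = 496 → 01 f0.

01f0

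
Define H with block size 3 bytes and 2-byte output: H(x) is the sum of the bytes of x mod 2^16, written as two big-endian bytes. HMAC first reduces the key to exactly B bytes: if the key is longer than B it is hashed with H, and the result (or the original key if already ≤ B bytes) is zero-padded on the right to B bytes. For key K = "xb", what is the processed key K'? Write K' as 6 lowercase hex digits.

786200

Key "xb" = 78 62 is 2 bytes ≤ B = 3; zero-pad to 3 bytes: K' = 78 62 00.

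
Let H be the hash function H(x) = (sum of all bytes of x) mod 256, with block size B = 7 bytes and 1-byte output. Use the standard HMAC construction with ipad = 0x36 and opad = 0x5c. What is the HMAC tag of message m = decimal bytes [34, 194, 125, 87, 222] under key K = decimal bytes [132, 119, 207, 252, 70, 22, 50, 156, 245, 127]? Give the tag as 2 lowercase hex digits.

Key decimal bytes [132, 119, 207, 252, 70, 22, 50, 156, 245, 127] = 84 77 cf fc 46 16 32 9c f5 7f is 10 bytes > B = 7, so hash it first: H(key) = 64, then zero-pad to 7 bytes: K' = 64 00 00 00 00 00 00.
K' ⊕ ipad = 52 36 36 36 36 36 36.  K' ⊕ opad = 38 5c 5c 5c 5c 5c 5c.
Inner input = (K'⊕ipad) ∥ m = 52 36 36 36 36 36 36 ∥ 22 c2 7d 57 de.
Inner hash: sum = 82+54+54+54+54+54+54+34+194+125+87+222 = 1068; mod 256 = 44 → 2c.
Outer input = (K'⊕opad) ∥ inner = 38 5c 5c 5c 5c 5c 5c ∥ 2c.
Outer hash (tag): sum = 56+92+92+92+92+92+92+44 = 652; mod 256 = 140 → 8c.

8c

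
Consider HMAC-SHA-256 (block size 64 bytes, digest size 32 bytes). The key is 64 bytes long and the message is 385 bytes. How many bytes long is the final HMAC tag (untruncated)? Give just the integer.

32

The tag is one SHA-256 digest: 32 bytes.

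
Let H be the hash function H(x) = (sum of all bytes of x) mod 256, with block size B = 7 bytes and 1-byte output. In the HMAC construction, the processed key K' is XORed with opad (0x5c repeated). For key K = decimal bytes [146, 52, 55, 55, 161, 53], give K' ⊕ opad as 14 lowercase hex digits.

ce686b6bfd695c

Key decimal bytes [146, 52, 55, 55, 161, 53] = 92 34 37 37 a1 35 is 6 bytes ≤ B = 7; zero-pad to 7 bytes: K' = 92 34 37 37 a1 35 00.
XOR each byte with 0x5c: 92⊕5c=ce, 34⊕5c=68, 37⊕5c=6b, 37⊕5c=6b, a1⊕5c=fd, 35⊕5c=69, 00⊕5c=5c.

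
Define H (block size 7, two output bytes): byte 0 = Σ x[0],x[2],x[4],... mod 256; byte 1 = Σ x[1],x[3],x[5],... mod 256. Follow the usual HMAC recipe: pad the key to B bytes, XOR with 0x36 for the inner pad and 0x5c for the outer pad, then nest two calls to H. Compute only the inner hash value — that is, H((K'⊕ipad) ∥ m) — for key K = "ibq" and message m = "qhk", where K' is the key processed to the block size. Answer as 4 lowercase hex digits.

Key "ibq" = 69 62 71 is 3 bytes ≤ B = 7; zero-pad to 7 bytes: K' = 69 62 71 00 00 00 00.
K' ⊕ ipad = 5f 54 47 36 36 36 36.
Inner input = 5f 54 47 36 36 36 36 ∥ 71 68 6b.
Inner hash: even-index sum = 378 mod 256 = 122; odd-index sum = 412 mod 256 = 156 → 7a 9c.

7a9c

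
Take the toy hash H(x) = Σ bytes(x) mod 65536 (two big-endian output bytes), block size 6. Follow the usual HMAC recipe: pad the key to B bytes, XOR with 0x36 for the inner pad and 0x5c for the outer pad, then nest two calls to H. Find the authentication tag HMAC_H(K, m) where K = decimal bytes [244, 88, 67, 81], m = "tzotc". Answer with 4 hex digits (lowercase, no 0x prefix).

0240

Key decimal bytes [244, 88, 67, 81] = f4 58 43 51 is 4 bytes ≤ B = 6; zero-pad to 6 bytes: K' = f4 58 43 51 00 00.
K' ⊕ ipad = c2 6e 75 67 36 36.  K' ⊕ opad = a8 04 1f 0d 5c 5c.
Inner input = (K'⊕ipad) ∥ m = c2 6e 75 67 36 36 ∥ 74 7a 6f 74 63.
Inner hash: sum = 194+110+117+103+54+54+116+122+111+116+99 = 1196 → 04 ac.
Outer input = (K'⊕opad) ∥ inner = a8 04 1f 0d 5c 5c ∥ 04 ac.
Outer hash (tag): sum = 168+4+31+13+92+92+4+172 = 576 → 02 40.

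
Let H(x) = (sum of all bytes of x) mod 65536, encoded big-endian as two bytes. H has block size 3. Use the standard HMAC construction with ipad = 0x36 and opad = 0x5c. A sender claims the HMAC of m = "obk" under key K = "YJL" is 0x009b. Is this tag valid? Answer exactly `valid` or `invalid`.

invalid

Key "YJL" = 59 4a 4c is exactly B = 3 bytes: K' = 59 4a 4c.
K' ⊕ ipad = 6f 7c 7a; K' ⊕ opad = 05 16 10.
Inner hash: sum = 111+124+122+111+98+107 = 673 → 02 a1.
Outer hash (recomputed tag): sum = 5+22+16+2+161 = 206 → 00 ce.
Recomputed tag = 00ce; claimed = 009b → mismatch.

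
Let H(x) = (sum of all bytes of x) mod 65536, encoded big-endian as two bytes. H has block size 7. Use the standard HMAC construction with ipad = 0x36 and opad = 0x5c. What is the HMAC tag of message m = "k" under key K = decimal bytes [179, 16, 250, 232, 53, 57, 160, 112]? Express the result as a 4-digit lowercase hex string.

0364

Key decimal bytes [179, 16, 250, 232, 53, 57, 160, 112] = b3 10 fa e8 35 39 a0 70 is 8 bytes > B = 7, so hash it first: H(key) = 04 23, then zero-pad to 7 bytes: K' = 04 23 00 00 00 00 00.
K' ⊕ ipad = 32 15 36 36 36 36 36.  K' ⊕ opad = 58 7f 5c 5c 5c 5c 5c.
Inner input = (K'⊕ipad) ∥ m = 32 15 36 36 36 36 36 ∥ 6b.
Inner hash: sum = 50+21+54+54+54+54+54+107 = 448 → 01 c0.
Outer input = (K'⊕opad) ∥ inner = 58 7f 5c 5c 5c 5c 5c ∥ 01 c0.
Outer hash (tag): sum = 88+127+92+92+92+92+92+1+192 = 868 → 03 64.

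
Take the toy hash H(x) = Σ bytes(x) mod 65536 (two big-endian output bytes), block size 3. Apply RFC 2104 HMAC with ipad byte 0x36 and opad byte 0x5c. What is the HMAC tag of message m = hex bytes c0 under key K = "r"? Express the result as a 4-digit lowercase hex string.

Key "r" = 72 is 1 byte ≤ B = 3; zero-pad to 3 bytes: K' = 72 00 00.
K' ⊕ ipad = 44 36 36.  K' ⊕ opad = 2e 5c 5c.
Inner input = (K'⊕ipad) ∥ m = 44 36 36 ∥ c0.
Inner hash: sum = 68+54+54+192 = 368 → 01 70.
Outer input = (K'⊕opad) ∥ inner = 2e 5c 5c ∥ 01 70.
Outer hash (tag): sum = 46+92+92+1+112 = 343 → 01 57.

0157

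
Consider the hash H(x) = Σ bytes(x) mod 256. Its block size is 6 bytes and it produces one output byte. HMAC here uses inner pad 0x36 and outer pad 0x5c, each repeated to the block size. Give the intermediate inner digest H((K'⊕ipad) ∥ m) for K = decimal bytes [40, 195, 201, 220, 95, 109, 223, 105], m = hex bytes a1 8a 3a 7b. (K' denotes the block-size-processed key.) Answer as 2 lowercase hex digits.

80

Key decimal bytes [40, 195, 201, 220, 95, 109, 223, 105] = 28 c3 c9 dc 5f 6d df 69 is 8 bytes > B = 6, so hash it first: H(key) = a4, then zero-pad to 6 bytes: K' = a4 00 00 00 00 00.
K' ⊕ ipad = 92 36 36 36 36 36.
Inner input = 92 36 36 36 36 36 ∥ a1 8a 3a 7b.
Inner hash: sum = 146+54+54+54+54+54+161+138+58+123 = 896; mod 256 = 128 → 80.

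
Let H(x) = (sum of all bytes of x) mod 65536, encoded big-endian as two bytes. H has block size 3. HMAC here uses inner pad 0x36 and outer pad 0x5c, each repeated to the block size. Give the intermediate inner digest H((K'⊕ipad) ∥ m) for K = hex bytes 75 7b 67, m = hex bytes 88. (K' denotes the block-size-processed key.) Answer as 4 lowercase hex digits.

Key hex bytes 75 7b 67 is exactly B = 3 bytes: K' = 75 7b 67.
K' ⊕ ipad = 43 4d 51.
Inner input = 43 4d 51 ∥ 88.
Inner hash: sum = 67+77+81+136 = 361 → 01 69.

0169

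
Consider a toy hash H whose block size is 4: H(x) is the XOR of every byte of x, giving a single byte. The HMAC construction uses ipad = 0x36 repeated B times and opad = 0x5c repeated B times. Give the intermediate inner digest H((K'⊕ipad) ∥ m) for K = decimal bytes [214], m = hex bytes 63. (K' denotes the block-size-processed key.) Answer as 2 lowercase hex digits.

b5

Key decimal bytes [214] = d6 is 1 byte ≤ B = 4; zero-pad to 4 bytes: K' = d6 00 00 00.
K' ⊕ ipad = e0 36 36 36.
Inner input = e0 36 36 36 ∥ 63.
Inner hash: XOR e0⊕36⊕36⊕36⊕63 = b5.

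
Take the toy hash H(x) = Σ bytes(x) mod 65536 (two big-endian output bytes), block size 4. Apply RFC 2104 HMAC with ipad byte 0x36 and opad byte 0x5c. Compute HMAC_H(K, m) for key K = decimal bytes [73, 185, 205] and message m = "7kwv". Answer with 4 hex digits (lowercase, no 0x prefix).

02b8

Key decimal bytes [73, 185, 205] = 49 b9 cd is 3 bytes ≤ B = 4; zero-pad to 4 bytes: K' = 49 b9 cd 00.
K' ⊕ ipad = 7f 8f fb 36.  K' ⊕ opad = 15 e5 91 5c.
Inner input = (K'⊕ipad) ∥ m = 7f 8f fb 36 ∥ 37 6b 77 76.
Inner hash: sum = 127+143+251+54+55+107+119+118 = 974 → 03 ce.
Outer input = (K'⊕opad) ∥ inner = 15 e5 91 5c ∥ 03 ce.
Outer hash (tag): sum = 21+229+145+92+3+206 = 696 → 02 b8.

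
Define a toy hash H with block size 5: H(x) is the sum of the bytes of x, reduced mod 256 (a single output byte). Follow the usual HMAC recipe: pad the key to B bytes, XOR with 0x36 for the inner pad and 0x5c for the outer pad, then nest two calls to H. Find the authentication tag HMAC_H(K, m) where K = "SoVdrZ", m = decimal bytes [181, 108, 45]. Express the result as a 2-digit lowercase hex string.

Key "SoVdrZ" = 53 6f 56 64 72 5a is 6 bytes > B = 5, so hash it first: H(key) = 48, then zero-pad to 5 bytes: K' = 48 00 00 00 00.
K' ⊕ ipad = 7e 36 36 36 36.  K' ⊕ opad = 14 5c 5c 5c 5c.
Inner input = (K'⊕ipad) ∥ m = 7e 36 36 36 36 ∥ b5 6c 2d.
Inner hash: sum = 126+54+54+54+54+181+108+45 = 676; mod 256 = 164 → a4.
Outer input = (K'⊕opad) ∥ inner = 14 5c 5c 5c 5c ∥ a4.
Outer hash (tag): sum = 20+92+92+92+92+164 = 552; mod 256 = 40 → 28.

28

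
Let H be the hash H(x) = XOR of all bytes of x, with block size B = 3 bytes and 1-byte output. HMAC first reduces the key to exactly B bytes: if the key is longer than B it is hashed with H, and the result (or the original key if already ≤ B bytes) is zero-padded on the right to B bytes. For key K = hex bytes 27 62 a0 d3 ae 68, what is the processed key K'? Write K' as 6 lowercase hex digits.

|K| = 6 > B = 3, so first hash the key.
H(K): XOR 27⊕62⊕a0⊕d3⊕ae⊕68 = f0.
Zero-pad H(K) = f0 to 3 bytes: K' = f0 00 00.

f00000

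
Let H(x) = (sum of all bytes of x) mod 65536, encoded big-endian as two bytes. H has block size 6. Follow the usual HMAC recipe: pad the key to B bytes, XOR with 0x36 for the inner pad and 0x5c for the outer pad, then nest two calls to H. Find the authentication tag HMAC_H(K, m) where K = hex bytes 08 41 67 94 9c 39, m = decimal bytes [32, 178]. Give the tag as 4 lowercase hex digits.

02cf

Key hex bytes 08 41 67 94 9c 39 is exactly B = 6 bytes: K' = 08 41 67 94 9c 39.
K' ⊕ ipad = 3e 77 51 a2 aa 0f.  K' ⊕ opad = 54 1d 3b c8 c0 65.
Inner input = (K'⊕ipad) ∥ m = 3e 77 51 a2 aa 0f ∥ 20 b2.
Inner hash: sum = 62+119+81+162+170+15+32+178 = 819 → 03 33.
Outer input = (K'⊕opad) ∥ inner = 54 1d 3b c8 c0 65 ∥ 03 33.
Outer hash (tag): sum = 84+29+59+200+192+101+3+51 = 719 → 02 cf.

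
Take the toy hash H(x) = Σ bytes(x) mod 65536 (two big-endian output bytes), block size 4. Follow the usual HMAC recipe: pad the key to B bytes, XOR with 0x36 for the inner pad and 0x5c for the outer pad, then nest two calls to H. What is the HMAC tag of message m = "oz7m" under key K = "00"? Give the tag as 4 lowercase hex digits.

Key "00" = 30 30 is 2 bytes ≤ B = 4; zero-pad to 4 bytes: K' = 30 30 00 00.
K' ⊕ ipad = 06 06 36 36.  K' ⊕ opad = 6c 6c 5c 5c.
Inner input = (K'⊕ipad) ∥ m = 06 06 36 36 ∥ 6f 7a 37 6d.
Inner hash: sum = 6+6+54+54+111+122+55+109 = 517 → 02 05.
Outer input = (K'⊕opad) ∥ inner = 6c 6c 5c 5c ∥ 02 05.
Outer hash (tag): sum = 108+108+92+92+2+5 = 407 → 01 97.

0197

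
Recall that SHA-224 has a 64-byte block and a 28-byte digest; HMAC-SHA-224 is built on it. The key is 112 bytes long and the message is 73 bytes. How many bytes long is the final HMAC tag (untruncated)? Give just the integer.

28

The tag is one SHA-224 digest: 28 bytes.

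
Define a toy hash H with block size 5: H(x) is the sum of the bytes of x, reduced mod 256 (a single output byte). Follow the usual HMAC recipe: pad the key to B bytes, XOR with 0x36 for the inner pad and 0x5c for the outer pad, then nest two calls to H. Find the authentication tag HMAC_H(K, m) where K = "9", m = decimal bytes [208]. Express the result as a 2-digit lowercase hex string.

8c

Key "9" = 39 is 1 byte ≤ B = 5; zero-pad to 5 bytes: K' = 39 00 00 00 00.
K' ⊕ ipad = 0f 36 36 36 36.  K' ⊕ opad = 65 5c 5c 5c 5c.
Inner input = (K'⊕ipad) ∥ m = 0f 36 36 36 36 ∥ d0.
Inner hash: sum = 15+54+54+54+54+208 = 439; mod 256 = 183 → b7.
Outer input = (K'⊕opad) ∥ inner = 65 5c 5c 5c 5c ∥ b7.
Outer hash (tag): sum = 101+92+92+92+92+183 = 652; mod 256 = 140 → 8c.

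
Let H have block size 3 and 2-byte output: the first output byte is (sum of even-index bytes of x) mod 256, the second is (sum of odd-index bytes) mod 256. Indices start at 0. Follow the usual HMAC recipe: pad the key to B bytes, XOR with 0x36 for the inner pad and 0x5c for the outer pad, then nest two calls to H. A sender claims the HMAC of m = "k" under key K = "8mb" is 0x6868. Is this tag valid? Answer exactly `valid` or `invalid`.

Key "8mb" = 38 6d 62 is exactly B = 3 bytes: K' = 38 6d 62.
K' ⊕ ipad = 0e 5b 54; K' ⊕ opad = 64 31 3e.
Inner hash: even-index sum = 98 mod 256 = 98; odd-index sum = 198 mod 256 = 198 → 62 c6.
Outer hash (recomputed tag): even-index sum = 360 mod 256 = 104; odd-index sum = 147 mod 256 = 147 → 68 93.
Recomputed tag = 6893; claimed = 6868 → mismatch.

invalid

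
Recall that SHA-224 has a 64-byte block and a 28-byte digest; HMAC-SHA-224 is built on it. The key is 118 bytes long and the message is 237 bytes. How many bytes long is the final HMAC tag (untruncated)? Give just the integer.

The tag is one SHA-224 digest: 28 bytes.

28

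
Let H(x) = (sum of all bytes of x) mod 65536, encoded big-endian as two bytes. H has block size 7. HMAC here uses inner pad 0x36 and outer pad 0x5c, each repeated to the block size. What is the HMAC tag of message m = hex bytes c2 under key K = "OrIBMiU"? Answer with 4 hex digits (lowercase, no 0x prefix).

0175

Key "OrIBMiU" = 4f 72 49 42 4d 69 55 is exactly B = 7 bytes: K' = 4f 72 49 42 4d 69 55.
K' ⊕ ipad = 79 44 7f 74 7b 5f 63.  K' ⊕ opad = 13 2e 15 1e 11 35 09.
Inner input = (K'⊕ipad) ∥ m = 79 44 7f 74 7b 5f 63 ∥ c2.
Inner hash: sum = 121+68+127+116+123+95+99+194 = 943 → 03 af.
Outer input = (K'⊕opad) ∥ inner = 13 2e 15 1e 11 35 09 ∥ 03 af.
Outer hash (tag): sum = 19+46+21+30+17+53+9+3+175 = 373 → 01 75.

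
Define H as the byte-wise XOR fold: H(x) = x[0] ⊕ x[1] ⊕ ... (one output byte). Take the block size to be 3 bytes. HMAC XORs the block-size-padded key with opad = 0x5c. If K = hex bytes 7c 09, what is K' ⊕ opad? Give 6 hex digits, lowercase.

Key hex bytes 7c 09 is 2 bytes ≤ B = 3; zero-pad to 3 bytes: K' = 7c 09 00.
XOR each byte with 0x5c: 7c⊕5c=20, 09⊕5c=55, 00⊕5c=5c.

20555c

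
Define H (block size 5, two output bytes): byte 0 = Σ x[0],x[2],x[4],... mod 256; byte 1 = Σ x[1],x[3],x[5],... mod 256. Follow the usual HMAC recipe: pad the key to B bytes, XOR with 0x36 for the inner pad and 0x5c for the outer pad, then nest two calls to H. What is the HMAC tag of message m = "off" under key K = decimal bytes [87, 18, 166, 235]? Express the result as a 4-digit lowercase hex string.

3792

Key decimal bytes [87, 18, 166, 235] = 57 12 a6 eb is 4 bytes ≤ B = 5; zero-pad to 5 bytes: K' = 57 12 a6 eb 00.
K' ⊕ ipad = 61 24 90 dd 36.  K' ⊕ opad = 0b 4e fa b7 5c.
Inner input = (K'⊕ipad) ∥ m = 61 24 90 dd 36 ∥ 6f 66 66.
Inner hash: even-index sum = 397 mod 256 = 141; odd-index sum = 470 mod 256 = 214 → 8d d6.
Outer input = (K'⊕opad) ∥ inner = 0b 4e fa b7 5c ∥ 8d d6.
Outer hash (tag): even-index sum = 567 mod 256 = 55; odd-index sum = 402 mod 256 = 146 → 37 92.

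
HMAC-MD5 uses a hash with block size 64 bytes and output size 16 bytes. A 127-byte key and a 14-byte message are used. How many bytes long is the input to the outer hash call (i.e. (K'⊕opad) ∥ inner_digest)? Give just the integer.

Key is 127 > 64 bytes, so it is hashed to 16 bytes then zero-padded to 64: |K'| = 64.
Outer input = (K'⊕opad) ∥ H(inner) → 64 + 16 = 80 bytes.

80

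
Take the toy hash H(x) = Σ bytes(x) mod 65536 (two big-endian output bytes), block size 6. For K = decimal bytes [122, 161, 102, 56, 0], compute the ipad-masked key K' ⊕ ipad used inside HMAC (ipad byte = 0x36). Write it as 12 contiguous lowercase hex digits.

4c97500e3636

Key decimal bytes [122, 161, 102, 56, 0] = 7a a1 66 38 00 is 5 bytes ≤ B = 6; zero-pad to 6 bytes: K' = 7a a1 66 38 00 00.
XOR each byte with 0x36: 7a⊕36=4c, a1⊕36=97, 66⊕36=50, 38⊕36=0e, 00⊕36=36, 00⊕36=36.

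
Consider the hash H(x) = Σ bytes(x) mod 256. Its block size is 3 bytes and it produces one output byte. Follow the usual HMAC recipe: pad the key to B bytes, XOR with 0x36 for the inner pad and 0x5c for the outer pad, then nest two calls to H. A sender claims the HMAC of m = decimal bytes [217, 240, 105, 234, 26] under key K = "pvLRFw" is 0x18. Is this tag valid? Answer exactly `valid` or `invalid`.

Key "pvLRFw" = 70 76 4c 52 46 77 is 6 bytes > B = 3, so hash it first: H(key) = 41, then zero-pad to 3 bytes: K' = 41 00 00.
K' ⊕ ipad = 77 36 36; K' ⊕ opad = 1d 5c 5c.
Inner hash: sum = 119+54+54+217+240+105+234+26 = 1049; mod 256 = 25 → 19.
Outer hash (recomputed tag): sum = 29+92+92+25 = 238 → ee.
Recomputed tag = ee; claimed = 18 → mismatch.

invalid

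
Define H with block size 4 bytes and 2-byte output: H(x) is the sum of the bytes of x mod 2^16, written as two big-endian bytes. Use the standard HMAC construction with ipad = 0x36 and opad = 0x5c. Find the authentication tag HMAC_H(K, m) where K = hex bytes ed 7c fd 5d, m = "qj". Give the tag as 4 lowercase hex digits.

01ac

Key hex bytes ed 7c fd 5d is exactly B = 4 bytes: K' = ed 7c fd 5d.
K' ⊕ ipad = db 4a cb 6b.  K' ⊕ opad = b1 20 a1 01.
Inner input = (K'⊕ipad) ∥ m = db 4a cb 6b ∥ 71 6a.
Inner hash: sum = 219+74+203+107+113+106 = 822 → 03 36.
Outer input = (K'⊕opad) ∥ inner = b1 20 a1 01 ∥ 03 36.
Outer hash (tag): sum = 177+32+161+1+3+54 = 428 → 01 ac.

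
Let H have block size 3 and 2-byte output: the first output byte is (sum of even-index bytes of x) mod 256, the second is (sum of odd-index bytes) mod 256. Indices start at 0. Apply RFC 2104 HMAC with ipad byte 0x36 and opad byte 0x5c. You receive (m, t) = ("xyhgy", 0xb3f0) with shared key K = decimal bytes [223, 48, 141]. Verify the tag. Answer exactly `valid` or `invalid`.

Key decimal bytes [223, 48, 141] = df 30 8d is exactly B = 3 bytes: K' = df 30 8d.
K' ⊕ ipad = e9 06 bb; K' ⊕ opad = 83 6c d1.
Inner hash: even-index sum = 644 mod 256 = 132; odd-index sum = 351 mod 256 = 95 → 84 5f.
Outer hash (recomputed tag): even-index sum = 435 mod 256 = 179; odd-index sum = 240 mod 256 = 240 → b3 f0.
Recomputed tag = b3f0; claimed = b3f0 → match.

valid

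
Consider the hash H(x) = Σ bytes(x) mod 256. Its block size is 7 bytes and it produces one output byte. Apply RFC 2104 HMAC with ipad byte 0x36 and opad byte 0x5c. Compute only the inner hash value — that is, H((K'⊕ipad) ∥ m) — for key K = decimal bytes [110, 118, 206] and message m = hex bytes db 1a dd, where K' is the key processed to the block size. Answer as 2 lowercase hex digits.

3a

Key decimal bytes [110, 118, 206] = 6e 76 ce is 3 bytes ≤ B = 7; zero-pad to 7 bytes: K' = 6e 76 ce 00 00 00 00.
K' ⊕ ipad = 58 40 f8 36 36 36 36.
Inner input = 58 40 f8 36 36 36 36 ∥ db 1a dd.
Inner hash: sum = 88+64+248+54+54+54+54+219+26+221 = 1082; mod 256 = 58 → 3a.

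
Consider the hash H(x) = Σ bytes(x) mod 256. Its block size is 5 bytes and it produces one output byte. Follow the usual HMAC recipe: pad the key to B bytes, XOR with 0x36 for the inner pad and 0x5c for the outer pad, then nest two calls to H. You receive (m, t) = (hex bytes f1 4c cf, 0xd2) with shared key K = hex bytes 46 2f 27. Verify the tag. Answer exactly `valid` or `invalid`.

Key hex bytes 46 2f 27 is 3 bytes ≤ B = 5; zero-pad to 5 bytes: K' = 46 2f 27 00 00.
K' ⊕ ipad = 70 19 11 36 36; K' ⊕ opad = 1a 73 7b 5c 5c.
Inner hash: sum = 112+25+17+54+54+241+76+207 = 786; mod 256 = 18 → 12.
Outer hash (recomputed tag): sum = 26+115+123+92+92+18 = 466; mod 256 = 210 → d2.
Recomputed tag = d2; claimed = d2 → match.

valid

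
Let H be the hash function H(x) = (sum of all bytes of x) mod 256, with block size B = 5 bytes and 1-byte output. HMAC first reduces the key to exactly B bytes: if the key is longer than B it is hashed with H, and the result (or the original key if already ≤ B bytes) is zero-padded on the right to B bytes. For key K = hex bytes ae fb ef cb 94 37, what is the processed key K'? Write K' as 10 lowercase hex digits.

|K| = 6 > B = 5, so first hash the key.
H(K): sum = 174+251+239+203+148+55 = 1070; mod 256 = 46 → 2e.
Zero-pad H(K) = 2e to 5 bytes: K' = 2e 00 00 00 00.

2e00000000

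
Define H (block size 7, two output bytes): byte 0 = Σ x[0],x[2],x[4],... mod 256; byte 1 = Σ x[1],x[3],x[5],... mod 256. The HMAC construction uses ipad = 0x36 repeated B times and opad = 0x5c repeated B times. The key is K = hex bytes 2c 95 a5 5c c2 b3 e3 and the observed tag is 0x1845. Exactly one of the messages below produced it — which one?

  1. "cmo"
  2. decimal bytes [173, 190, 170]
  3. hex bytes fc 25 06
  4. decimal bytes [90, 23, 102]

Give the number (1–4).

Key hex bytes 2c 95 a5 5c c2 b3 e3 is exactly B = 7 bytes: K' = 2c 95 a5 5c c2 b3 e3.
K' ⊕ ipad = 1a a3 93 6a f4 85 d5; K' ⊕ opad = 70 c9 f9 00 9e ef bf.
m1: inner = H(1a a3 93 6a f4 85 d5 63 6d 6f) = e3 64; tag = H(70 c9 f9 00 9e ef bf e3 64) = 2a9b
m2: inner = H(1a a3 93 6a f4 85 d5 ad be aa) = 34 e9; tag = H(70 c9 f9 00 9e ef bf 34 e9) = afec
m3: inner = H(1a a3 93 6a f4 85 d5 fc 25 06) = 9b 94; tag = H(70 c9 f9 00 9e ef bf 9b 94) = 5a53
m4: inner = H(1a a3 93 6a f4 85 d5 5a 17 66) = 8d 52; tag = H(70 c9 f9 00 9e ef bf 8d 52) = 1845 ← matches

4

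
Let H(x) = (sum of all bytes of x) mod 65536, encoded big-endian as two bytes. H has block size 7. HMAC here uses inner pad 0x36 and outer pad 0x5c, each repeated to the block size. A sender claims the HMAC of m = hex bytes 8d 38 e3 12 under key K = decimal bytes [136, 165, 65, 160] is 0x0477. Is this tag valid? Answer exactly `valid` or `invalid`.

invalid

Key decimal bytes [136, 165, 65, 160] = 88 a5 41 a0 is 4 bytes ≤ B = 7; zero-pad to 7 bytes: K' = 88 a5 41 a0 00 00 00.
K' ⊕ ipad = be 93 77 96 36 36 36; K' ⊕ opad = d4 f9 1d fc 5c 5c 5c.
Inner hash: sum = 190+147+119+150+54+54+54+141+56+227+18 = 1210 → 04 ba.
Outer hash (recomputed tag): sum = 212+249+29+252+92+92+92+4+186 = 1208 → 04 b8.
Recomputed tag = 04b8; claimed = 0477 → mismatch.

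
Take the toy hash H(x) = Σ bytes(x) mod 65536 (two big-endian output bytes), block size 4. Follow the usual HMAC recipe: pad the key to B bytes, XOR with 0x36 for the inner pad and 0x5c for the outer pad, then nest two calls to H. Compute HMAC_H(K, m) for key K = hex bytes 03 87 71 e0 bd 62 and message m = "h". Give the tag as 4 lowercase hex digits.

Key hex bytes 03 87 71 e0 bd 62 is 6 bytes > B = 4, so hash it first: H(key) = 02 fa, then zero-pad to 4 bytes: K' = 02 fa 00 00.
K' ⊕ ipad = 34 cc 36 36.  K' ⊕ opad = 5e a6 5c 5c.
Inner input = (K'⊕ipad) ∥ m = 34 cc 36 36 ∥ 68.
Inner hash: sum = 52+204+54+54+104 = 468 → 01 d4.
Outer input = (K'⊕opad) ∥ inner = 5e a6 5c 5c ∥ 01 d4.
Outer hash (tag): sum = 94+166+92+92+1+212 = 657 → 02 91.

0291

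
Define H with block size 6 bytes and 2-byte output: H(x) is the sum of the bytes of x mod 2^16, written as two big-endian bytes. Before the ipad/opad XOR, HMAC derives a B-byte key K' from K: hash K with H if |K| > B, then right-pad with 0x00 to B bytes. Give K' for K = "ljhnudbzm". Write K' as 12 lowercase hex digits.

03ce00000000

|K| = 9 > B = 6, so first hash the key.
H(K): sum = 108+106+104+110+117+100+98+122+109 = 974 → 03 ce.
Zero-pad H(K) = 03 ce to 6 bytes: K' = 03 ce 00 00 00 00.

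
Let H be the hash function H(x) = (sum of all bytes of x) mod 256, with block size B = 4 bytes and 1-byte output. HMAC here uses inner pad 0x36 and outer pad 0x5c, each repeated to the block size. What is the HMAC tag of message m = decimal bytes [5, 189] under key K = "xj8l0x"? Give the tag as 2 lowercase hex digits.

02

Key "xj8l0x" = 78 6a 38 6c 30 78 is 6 bytes > B = 4, so hash it first: H(key) = 2e, then zero-pad to 4 bytes: K' = 2e 00 00 00.
K' ⊕ ipad = 18 36 36 36.  K' ⊕ opad = 72 5c 5c 5c.
Inner input = (K'⊕ipad) ∥ m = 18 36 36 36 ∥ 05 bd.
Inner hash: sum = 24+54+54+54+5+189 = 380; mod 256 = 124 → 7c.
Outer input = (K'⊕opad) ∥ inner = 72 5c 5c 5c ∥ 7c.
Outer hash (tag): sum = 114+92+92+92+124 = 514; mod 256 = 2 → 02.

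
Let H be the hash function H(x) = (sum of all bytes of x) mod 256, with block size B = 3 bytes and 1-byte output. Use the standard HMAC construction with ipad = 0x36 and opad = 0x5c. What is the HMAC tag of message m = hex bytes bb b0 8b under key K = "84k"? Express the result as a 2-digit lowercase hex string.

66

Key "84k" = 38 34 6b is exactly B = 3 bytes: K' = 38 34 6b.
K' ⊕ ipad = 0e 02 5d.  K' ⊕ opad = 64 68 37.
Inner input = (K'⊕ipad) ∥ m = 0e 02 5d ∥ bb b0 8b.
Inner hash: sum = 14+2+93+187+176+139 = 611; mod 256 = 99 → 63.
Outer input = (K'⊕opad) ∥ inner = 64 68 37 ∥ 63.
Outer hash (tag): sum = 100+104+55+99 = 358; mod 256 = 102 → 66.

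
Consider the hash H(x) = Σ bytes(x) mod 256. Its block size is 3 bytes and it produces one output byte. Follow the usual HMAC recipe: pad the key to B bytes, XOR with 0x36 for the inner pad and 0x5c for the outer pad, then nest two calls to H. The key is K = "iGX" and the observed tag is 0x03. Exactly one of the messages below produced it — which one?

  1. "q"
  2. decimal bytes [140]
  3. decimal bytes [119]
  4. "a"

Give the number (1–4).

Key "iGX" = 69 47 58 is exactly B = 3 bytes: K' = 69 47 58.
K' ⊕ ipad = 5f 71 6e; K' ⊕ opad = 35 1b 04.
m1: inner = H(5f 71 6e 71) = af; tag = H(35 1b 04 af) = 03 ← matches
m2: inner = H(5f 71 6e 8c) = ca; tag = H(35 1b 04 ca) = 1e
m3: inner = H(5f 71 6e 77) = b5; tag = H(35 1b 04 b5) = 09
m4: inner = H(5f 71 6e 61) = 9f; tag = H(35 1b 04 9f) = f3

1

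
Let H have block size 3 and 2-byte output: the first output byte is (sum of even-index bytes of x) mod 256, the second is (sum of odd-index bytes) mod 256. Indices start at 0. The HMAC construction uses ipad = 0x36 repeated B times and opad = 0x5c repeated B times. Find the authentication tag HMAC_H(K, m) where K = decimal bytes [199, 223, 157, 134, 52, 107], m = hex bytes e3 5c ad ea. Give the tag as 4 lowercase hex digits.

96b6

Key decimal bytes [199, 223, 157, 134, 52, 107] = c7 df 9d 86 34 6b is 6 bytes > B = 3, so hash it first: H(key) = 98 d0, then zero-pad to 3 bytes: K' = 98 d0 00.
K' ⊕ ipad = ae e6 36.  K' ⊕ opad = c4 8c 5c.
Inner input = (K'⊕ipad) ∥ m = ae e6 36 ∥ e3 5c ad ea.
Inner hash: even-index sum = 554 mod 256 = 42; odd-index sum = 630 mod 256 = 118 → 2a 76.
Outer input = (K'⊕opad) ∥ inner = c4 8c 5c ∥ 2a 76.
Outer hash (tag): even-index sum = 406 mod 256 = 150; odd-index sum = 182 mod 256 = 182 → 96 b6.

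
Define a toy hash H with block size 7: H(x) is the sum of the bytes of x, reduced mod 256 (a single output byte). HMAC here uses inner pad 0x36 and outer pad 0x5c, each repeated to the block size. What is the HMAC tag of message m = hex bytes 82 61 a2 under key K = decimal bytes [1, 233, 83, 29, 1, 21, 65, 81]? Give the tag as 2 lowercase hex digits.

Key decimal bytes [1, 233, 83, 29, 1, 21, 65, 81] = 01 e9 53 1d 01 15 41 51 is 8 bytes > B = 7, so hash it first: H(key) = 02, then zero-pad to 7 bytes: K' = 02 00 00 00 00 00 00.
K' ⊕ ipad = 34 36 36 36 36 36 36.  K' ⊕ opad = 5e 5c 5c 5c 5c 5c 5c.
Inner input = (K'⊕ipad) ∥ m = 34 36 36 36 36 36 36 ∥ 82 61 a2.
Inner hash: sum = 52+54+54+54+54+54+54+130+97+162 = 765; mod 256 = 253 → fd.
Outer input = (K'⊕opad) ∥ inner = 5e 5c 5c 5c 5c 5c 5c ∥ fd.
Outer hash (tag): sum = 94+92+92+92+92+92+92+253 = 899; mod 256 = 131 → 83.

83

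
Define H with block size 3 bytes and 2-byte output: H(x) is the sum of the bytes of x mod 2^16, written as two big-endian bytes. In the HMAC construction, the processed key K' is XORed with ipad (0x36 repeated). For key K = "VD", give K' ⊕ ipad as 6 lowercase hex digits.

Key "VD" = 56 44 is 2 bytes ≤ B = 3; zero-pad to 3 bytes: K' = 56 44 00.
XOR each byte with 0x36: 56⊕36=60, 44⊕36=72, 00⊕36=36.

607236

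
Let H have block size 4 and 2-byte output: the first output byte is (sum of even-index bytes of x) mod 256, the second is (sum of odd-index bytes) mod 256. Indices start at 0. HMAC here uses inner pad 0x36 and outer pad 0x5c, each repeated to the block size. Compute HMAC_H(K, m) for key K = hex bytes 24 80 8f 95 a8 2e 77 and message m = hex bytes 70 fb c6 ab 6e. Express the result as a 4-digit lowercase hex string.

a8cc

Key hex bytes 24 80 8f 95 a8 2e 77 is 7 bytes > B = 4, so hash it first: H(key) = d2 43, then zero-pad to 4 bytes: K' = d2 43 00 00.
K' ⊕ ipad = e4 75 36 36.  K' ⊕ opad = 8e 1f 5c 5c.
Inner input = (K'⊕ipad) ∥ m = e4 75 36 36 ∥ 70 fb c6 ab 6e.
Inner hash: even-index sum = 702 mod 256 = 190; odd-index sum = 593 mod 256 = 81 → be 51.
Outer input = (K'⊕opad) ∥ inner = 8e 1f 5c 5c ∥ be 51.
Outer hash (tag): even-index sum = 424 mod 256 = 168; odd-index sum = 204 mod 256 = 204 → a8 cc.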